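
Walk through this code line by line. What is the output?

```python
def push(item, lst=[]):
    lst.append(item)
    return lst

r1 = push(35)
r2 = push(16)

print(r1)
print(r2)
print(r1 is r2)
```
[35, 16]
[35, 16]
True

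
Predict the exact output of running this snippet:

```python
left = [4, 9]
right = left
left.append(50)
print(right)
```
[4, 9, 50]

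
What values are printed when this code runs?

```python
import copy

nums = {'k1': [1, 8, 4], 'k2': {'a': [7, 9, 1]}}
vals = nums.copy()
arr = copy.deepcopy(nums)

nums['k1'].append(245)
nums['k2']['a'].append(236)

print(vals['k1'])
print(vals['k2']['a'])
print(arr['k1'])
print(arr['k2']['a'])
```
[1, 8, 4, 245]
[7, 9, 1, 236]
[1, 8, 4]
[7, 9, 1]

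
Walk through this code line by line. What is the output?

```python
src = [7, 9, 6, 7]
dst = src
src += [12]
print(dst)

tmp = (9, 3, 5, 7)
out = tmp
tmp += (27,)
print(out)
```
[7, 9, 6, 7, 12]
(9, 3, 5, 7)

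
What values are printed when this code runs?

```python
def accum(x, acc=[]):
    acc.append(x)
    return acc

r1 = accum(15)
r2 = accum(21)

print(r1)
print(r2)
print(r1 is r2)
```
[15, 21]
[15, 21]
True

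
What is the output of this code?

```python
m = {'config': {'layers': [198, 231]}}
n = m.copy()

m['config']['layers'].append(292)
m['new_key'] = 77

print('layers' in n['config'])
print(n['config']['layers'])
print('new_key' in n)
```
True
[198, 231, 292]
False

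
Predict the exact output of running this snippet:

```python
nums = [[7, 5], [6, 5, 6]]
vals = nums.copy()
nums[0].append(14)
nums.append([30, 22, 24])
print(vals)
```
[[7, 5, 14], [6, 5, 6]]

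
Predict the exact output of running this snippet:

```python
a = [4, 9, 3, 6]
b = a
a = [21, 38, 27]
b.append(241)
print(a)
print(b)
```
[21, 38, 27]
[4, 9, 3, 6, 241]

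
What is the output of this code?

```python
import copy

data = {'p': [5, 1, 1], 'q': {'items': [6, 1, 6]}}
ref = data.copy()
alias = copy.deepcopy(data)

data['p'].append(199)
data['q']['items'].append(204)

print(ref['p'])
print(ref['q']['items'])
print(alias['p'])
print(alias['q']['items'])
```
[5, 1, 1, 199]
[6, 1, 6, 204]
[5, 1, 1]
[6, 1, 6]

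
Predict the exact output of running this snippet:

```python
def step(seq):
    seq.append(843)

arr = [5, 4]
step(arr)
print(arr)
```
[5, 4, 843]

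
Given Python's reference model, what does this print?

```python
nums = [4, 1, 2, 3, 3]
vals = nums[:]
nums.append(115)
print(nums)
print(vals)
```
[4, 1, 2, 3, 3, 115]
[4, 1, 2, 3, 3]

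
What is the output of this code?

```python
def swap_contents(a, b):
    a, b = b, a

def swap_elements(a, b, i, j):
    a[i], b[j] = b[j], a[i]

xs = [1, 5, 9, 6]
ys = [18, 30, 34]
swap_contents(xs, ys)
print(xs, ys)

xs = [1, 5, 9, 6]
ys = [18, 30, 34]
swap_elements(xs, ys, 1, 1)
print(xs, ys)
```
[1, 5, 9, 6] [18, 30, 34]
[1, 30, 9, 6] [18, 5, 34]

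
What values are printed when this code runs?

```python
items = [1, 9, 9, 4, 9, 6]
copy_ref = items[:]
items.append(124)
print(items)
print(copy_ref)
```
[1, 9, 9, 4, 9, 6, 124]
[1, 9, 9, 4, 9, 6]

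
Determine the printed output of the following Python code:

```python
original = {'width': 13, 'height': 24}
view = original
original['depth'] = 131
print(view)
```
{'width': 13, 'height': 24, 'depth': 131}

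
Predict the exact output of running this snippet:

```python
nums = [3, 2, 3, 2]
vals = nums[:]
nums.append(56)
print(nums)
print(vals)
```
[3, 2, 3, 2, 56]
[3, 2, 3, 2]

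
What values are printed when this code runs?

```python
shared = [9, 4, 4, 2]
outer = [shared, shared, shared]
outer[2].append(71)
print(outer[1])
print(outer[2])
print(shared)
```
[9, 4, 4, 2, 71]
[9, 4, 4, 2, 71]
[9, 4, 4, 2, 71]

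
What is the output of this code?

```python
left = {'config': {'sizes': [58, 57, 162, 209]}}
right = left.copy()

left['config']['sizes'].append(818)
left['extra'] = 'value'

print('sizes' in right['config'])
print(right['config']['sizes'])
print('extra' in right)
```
True
[58, 57, 162, 209, 818]
False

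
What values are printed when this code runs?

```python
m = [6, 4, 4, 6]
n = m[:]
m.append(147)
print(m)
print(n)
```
[6, 4, 4, 6, 147]
[6, 4, 4, 6]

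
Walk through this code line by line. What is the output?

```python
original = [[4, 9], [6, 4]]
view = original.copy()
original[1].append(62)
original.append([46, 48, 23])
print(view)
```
[[4, 9], [6, 4, 62]]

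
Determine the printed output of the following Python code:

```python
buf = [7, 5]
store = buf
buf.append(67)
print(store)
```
[7, 5, 67]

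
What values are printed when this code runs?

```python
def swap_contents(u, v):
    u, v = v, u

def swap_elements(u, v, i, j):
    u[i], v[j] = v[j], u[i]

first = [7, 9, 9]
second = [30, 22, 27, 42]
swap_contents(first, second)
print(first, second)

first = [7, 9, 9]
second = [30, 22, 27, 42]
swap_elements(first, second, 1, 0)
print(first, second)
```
[7, 9, 9] [30, 22, 27, 42]
[7, 30, 9] [9, 22, 27, 42]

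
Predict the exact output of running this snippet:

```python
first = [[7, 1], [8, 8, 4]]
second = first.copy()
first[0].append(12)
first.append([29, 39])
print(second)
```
[[7, 1, 12], [8, 8, 4]]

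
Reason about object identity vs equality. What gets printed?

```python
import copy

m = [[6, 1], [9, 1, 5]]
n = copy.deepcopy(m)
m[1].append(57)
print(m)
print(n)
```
[[6, 1], [9, 1, 5, 57]]
[[6, 1], [9, 1, 5]]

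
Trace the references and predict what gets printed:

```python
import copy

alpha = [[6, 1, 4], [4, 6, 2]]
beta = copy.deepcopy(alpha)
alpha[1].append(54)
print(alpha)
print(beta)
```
[[6, 1, 4], [4, 6, 2, 54]]
[[6, 1, 4], [4, 6, 2]]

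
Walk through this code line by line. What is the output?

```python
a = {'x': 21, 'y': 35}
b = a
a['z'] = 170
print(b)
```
{'x': 21, 'y': 35, 'z': 170}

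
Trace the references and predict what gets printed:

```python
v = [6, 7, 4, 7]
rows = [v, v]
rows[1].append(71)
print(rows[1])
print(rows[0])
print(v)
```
[6, 7, 4, 7, 71]
[6, 7, 4, 7, 71]
[6, 7, 4, 7, 71]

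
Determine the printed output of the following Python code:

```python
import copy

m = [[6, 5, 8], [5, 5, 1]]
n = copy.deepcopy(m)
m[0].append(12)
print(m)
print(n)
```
[[6, 5, 8, 12], [5, 5, 1]]
[[6, 5, 8], [5, 5, 1]]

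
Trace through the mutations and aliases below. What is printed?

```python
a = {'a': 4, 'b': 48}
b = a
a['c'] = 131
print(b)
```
{'a': 4, 'b': 48, 'c': 131}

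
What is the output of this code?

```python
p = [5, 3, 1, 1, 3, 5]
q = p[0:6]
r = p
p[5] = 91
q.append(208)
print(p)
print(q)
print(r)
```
[5, 3, 1, 1, 3, 91]
[5, 3, 1, 1, 3, 5, 208]
[5, 3, 1, 1, 3, 91]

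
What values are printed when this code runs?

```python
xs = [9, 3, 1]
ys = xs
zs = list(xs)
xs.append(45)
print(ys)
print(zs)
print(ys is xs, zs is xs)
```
[9, 3, 1, 45]
[9, 3, 1]
True False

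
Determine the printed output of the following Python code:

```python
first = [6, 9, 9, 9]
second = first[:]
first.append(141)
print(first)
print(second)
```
[6, 9, 9, 9, 141]
[6, 9, 9, 9]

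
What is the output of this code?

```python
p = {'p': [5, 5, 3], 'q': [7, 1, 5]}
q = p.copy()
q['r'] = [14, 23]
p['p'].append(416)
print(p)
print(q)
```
{'p': [5, 5, 3, 416], 'q': [7, 1, 5]}
{'p': [5, 5, 3, 416], 'q': [7, 1, 5], 'r': [14, 23]}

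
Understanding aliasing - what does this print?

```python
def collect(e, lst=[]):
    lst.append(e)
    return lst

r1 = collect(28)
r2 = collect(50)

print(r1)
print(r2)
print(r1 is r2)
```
[28, 50]
[28, 50]
True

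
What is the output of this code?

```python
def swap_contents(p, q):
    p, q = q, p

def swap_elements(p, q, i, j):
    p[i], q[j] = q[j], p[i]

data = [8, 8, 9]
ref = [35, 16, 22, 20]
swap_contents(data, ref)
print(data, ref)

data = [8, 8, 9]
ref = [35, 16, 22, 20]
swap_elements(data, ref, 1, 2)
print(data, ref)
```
[8, 8, 9] [35, 16, 22, 20]
[8, 22, 9] [35, 16, 8, 20]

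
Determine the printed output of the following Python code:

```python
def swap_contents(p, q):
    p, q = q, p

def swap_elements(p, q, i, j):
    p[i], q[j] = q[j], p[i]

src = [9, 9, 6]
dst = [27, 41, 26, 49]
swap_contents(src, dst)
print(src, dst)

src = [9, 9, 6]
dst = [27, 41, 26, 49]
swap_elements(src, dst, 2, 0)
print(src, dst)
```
[9, 9, 6] [27, 41, 26, 49]
[9, 9, 27] [6, 41, 26, 49]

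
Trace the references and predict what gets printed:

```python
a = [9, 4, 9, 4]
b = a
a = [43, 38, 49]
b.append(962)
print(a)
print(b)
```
[43, 38, 49]
[9, 4, 9, 4, 962]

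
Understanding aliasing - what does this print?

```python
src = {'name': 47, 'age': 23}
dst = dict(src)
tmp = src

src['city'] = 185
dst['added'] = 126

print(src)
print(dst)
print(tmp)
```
{'name': 47, 'age': 23, 'city': 185}
{'name': 47, 'age': 23, 'added': 126}
{'name': 47, 'age': 23, 'city': 185}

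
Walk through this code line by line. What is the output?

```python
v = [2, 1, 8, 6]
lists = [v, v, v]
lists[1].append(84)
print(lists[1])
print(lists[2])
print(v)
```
[2, 1, 8, 6, 84]
[2, 1, 8, 6, 84]
[2, 1, 8, 6, 84]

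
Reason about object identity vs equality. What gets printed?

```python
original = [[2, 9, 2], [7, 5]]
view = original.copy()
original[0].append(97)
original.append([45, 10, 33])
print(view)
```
[[2, 9, 2, 97], [7, 5]]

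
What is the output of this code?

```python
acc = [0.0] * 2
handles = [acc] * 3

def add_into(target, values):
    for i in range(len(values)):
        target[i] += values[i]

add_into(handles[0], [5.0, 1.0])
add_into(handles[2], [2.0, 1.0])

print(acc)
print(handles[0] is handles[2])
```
[7.0, 2.0]
True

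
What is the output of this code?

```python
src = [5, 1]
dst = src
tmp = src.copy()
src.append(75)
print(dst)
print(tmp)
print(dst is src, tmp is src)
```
[5, 1, 75]
[5, 1]
True False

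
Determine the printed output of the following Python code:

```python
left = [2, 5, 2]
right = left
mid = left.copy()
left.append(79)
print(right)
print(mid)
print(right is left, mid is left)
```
[2, 5, 2, 79]
[2, 5, 2]
True False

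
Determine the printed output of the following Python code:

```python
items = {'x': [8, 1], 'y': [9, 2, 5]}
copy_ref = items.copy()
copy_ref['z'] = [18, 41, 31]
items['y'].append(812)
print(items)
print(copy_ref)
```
{'x': [8, 1], 'y': [9, 2, 5, 812]}
{'x': [8, 1], 'y': [9, 2, 5, 812], 'z': [18, 41, 31]}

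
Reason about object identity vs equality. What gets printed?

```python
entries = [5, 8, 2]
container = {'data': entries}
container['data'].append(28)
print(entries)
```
[5, 8, 2, 28]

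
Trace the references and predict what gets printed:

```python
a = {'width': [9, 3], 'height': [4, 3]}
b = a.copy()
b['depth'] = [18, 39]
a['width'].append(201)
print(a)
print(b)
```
{'width': [9, 3, 201], 'height': [4, 3]}
{'width': [9, 3, 201], 'height': [4, 3], 'depth': [18, 39]}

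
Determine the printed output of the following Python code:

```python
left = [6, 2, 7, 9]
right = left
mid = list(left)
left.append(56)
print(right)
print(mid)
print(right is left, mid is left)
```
[6, 2, 7, 9, 56]
[6, 2, 7, 9]
True False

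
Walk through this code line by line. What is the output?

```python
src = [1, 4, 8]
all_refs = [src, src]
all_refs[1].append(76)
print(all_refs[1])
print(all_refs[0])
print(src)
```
[1, 4, 8, 76]
[1, 4, 8, 76]
[1, 4, 8, 76]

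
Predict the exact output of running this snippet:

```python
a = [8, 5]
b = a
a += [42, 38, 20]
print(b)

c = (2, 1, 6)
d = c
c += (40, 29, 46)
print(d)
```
[8, 5, 42, 38, 20]
(2, 1, 6)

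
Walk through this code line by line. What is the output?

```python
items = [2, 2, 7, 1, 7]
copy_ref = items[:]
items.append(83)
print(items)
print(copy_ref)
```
[2, 2, 7, 1, 7, 83]
[2, 2, 7, 1, 7]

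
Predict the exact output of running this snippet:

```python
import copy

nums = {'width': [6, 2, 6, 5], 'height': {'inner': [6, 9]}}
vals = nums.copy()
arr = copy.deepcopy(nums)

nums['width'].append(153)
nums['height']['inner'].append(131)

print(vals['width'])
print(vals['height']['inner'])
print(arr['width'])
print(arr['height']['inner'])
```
[6, 2, 6, 5, 153]
[6, 9, 131]
[6, 2, 6, 5]
[6, 9]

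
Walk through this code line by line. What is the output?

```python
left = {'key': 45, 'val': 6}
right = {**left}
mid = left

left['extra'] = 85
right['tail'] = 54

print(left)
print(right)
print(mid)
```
{'key': 45, 'val': 6, 'extra': 85}
{'key': 45, 'val': 6, 'tail': 54}
{'key': 45, 'val': 6, 'extra': 85}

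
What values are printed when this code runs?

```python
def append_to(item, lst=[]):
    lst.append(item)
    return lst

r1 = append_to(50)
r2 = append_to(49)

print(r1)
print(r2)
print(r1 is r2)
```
[50, 49]
[50, 49]
True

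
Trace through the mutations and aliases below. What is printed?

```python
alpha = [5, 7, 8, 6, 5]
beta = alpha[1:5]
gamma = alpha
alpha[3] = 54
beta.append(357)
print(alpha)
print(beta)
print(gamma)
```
[5, 7, 8, 54, 5]
[7, 8, 6, 5, 357]
[5, 7, 8, 54, 5]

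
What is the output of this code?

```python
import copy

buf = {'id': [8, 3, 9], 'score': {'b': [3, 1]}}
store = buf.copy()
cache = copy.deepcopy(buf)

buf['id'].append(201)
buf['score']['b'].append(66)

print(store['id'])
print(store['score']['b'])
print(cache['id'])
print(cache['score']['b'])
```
[8, 3, 9, 201]
[3, 1, 66]
[8, 3, 9]
[3, 1]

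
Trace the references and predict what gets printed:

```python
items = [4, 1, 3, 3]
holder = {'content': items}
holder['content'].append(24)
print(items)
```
[4, 1, 3, 3, 24]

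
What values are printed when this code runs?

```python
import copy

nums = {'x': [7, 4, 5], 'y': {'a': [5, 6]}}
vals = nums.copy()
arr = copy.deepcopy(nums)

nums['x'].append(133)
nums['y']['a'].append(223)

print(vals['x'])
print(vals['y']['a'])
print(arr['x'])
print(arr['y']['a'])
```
[7, 4, 5, 133]
[5, 6, 223]
[7, 4, 5]
[5, 6]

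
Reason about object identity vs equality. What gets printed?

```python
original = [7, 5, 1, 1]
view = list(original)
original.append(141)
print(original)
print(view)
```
[7, 5, 1, 1, 141]
[7, 5, 1, 1]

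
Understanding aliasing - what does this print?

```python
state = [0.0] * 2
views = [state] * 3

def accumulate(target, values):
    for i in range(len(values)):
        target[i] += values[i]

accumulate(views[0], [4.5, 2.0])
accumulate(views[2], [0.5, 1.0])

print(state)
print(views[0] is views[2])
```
[5.0, 3.0]
True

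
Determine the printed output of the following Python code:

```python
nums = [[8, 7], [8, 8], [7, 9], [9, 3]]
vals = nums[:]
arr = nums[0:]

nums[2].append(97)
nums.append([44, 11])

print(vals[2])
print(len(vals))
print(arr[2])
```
[7, 9, 97]
4
[7, 9, 97]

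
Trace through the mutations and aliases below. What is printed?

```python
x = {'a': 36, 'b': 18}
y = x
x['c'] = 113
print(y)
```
{'a': 36, 'b': 18, 'c': 113}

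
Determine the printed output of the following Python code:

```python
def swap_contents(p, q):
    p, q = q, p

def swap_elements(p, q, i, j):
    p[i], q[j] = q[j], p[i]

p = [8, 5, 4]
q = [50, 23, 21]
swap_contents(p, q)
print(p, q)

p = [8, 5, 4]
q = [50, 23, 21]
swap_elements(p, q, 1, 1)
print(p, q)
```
[8, 5, 4] [50, 23, 21]
[8, 23, 4] [50, 5, 21]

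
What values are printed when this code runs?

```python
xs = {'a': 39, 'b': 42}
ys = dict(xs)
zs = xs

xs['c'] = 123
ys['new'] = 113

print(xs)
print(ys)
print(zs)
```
{'a': 39, 'b': 42, 'c': 123}
{'a': 39, 'b': 42, 'new': 113}
{'a': 39, 'b': 42, 'c': 123}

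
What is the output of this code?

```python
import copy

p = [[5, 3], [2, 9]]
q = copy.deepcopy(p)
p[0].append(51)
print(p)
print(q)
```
[[5, 3, 51], [2, 9]]
[[5, 3], [2, 9]]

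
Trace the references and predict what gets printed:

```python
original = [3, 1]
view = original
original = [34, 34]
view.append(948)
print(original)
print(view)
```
[34, 34]
[3, 1, 948]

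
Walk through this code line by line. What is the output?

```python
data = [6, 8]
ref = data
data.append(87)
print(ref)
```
[6, 8, 87]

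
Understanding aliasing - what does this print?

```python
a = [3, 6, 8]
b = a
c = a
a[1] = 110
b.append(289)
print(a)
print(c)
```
[3, 110, 8, 289]
[3, 110, 8, 289]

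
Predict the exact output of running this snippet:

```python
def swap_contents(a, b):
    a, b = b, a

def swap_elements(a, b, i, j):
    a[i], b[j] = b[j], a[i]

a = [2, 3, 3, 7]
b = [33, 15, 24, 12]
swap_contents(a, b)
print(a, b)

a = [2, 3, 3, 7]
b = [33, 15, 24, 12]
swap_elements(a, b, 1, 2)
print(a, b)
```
[2, 3, 3, 7] [33, 15, 24, 12]
[2, 24, 3, 7] [33, 15, 3, 12]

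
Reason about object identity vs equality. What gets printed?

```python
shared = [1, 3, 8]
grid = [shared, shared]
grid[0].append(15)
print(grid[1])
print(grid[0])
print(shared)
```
[1, 3, 8, 15]
[1, 3, 8, 15]
[1, 3, 8, 15]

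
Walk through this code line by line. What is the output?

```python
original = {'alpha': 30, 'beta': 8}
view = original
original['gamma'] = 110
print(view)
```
{'alpha': 30, 'beta': 8, 'gamma': 110}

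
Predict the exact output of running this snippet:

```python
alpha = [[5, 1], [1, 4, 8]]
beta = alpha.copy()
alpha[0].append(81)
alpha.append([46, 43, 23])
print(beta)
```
[[5, 1, 81], [1, 4, 8]]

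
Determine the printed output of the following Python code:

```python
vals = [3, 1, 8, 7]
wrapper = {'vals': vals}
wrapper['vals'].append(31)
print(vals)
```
[3, 1, 8, 7, 31]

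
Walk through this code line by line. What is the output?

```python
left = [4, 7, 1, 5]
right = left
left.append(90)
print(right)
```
[4, 7, 1, 5, 90]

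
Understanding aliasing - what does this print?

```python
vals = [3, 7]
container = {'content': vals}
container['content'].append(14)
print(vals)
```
[3, 7, 14]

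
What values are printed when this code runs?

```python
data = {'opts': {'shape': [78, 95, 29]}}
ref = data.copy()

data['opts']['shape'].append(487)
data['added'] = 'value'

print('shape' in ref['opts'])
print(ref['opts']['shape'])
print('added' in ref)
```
True
[78, 95, 29, 487]
False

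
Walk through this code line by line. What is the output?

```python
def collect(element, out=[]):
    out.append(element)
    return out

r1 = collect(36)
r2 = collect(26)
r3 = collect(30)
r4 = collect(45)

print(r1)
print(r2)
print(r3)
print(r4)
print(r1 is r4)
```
[36, 26, 30, 45]
[36, 26, 30, 45]
[36, 26, 30, 45]
[36, 26, 30, 45]
True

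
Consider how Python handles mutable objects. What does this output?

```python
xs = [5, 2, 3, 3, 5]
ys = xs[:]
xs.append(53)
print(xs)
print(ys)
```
[5, 2, 3, 3, 5, 53]
[5, 2, 3, 3, 5]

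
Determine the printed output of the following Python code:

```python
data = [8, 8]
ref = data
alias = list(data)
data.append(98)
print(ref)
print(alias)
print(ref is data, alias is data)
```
[8, 8, 98]
[8, 8]
True False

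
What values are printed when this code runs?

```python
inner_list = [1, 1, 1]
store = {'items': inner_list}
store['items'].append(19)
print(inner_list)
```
[1, 1, 1, 19]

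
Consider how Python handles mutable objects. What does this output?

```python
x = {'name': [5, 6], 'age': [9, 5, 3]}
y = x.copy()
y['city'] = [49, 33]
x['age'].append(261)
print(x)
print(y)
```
{'name': [5, 6], 'age': [9, 5, 3, 261]}
{'name': [5, 6], 'age': [9, 5, 3, 261], 'city': [49, 33]}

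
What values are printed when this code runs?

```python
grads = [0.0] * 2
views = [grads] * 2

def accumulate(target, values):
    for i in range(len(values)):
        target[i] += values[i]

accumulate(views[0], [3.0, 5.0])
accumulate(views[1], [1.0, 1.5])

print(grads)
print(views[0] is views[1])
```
[4.0, 6.5]
True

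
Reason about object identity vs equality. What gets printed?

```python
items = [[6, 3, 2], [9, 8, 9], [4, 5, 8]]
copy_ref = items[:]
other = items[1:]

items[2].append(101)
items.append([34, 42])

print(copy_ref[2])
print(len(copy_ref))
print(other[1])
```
[4, 5, 8, 101]
3
[4, 5, 8, 101]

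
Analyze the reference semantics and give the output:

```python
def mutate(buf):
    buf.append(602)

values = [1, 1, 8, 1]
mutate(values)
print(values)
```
[1, 1, 8, 1, 602]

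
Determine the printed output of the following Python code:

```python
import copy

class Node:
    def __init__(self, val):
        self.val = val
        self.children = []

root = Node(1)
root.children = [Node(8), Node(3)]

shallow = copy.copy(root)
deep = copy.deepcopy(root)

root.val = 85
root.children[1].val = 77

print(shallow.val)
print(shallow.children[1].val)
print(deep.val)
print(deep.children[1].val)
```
1
77
1
3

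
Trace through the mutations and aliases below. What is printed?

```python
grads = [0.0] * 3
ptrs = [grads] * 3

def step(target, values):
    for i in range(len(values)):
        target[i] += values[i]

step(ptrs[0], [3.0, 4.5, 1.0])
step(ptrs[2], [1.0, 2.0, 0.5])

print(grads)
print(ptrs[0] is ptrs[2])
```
[4.0, 6.5, 1.5]
True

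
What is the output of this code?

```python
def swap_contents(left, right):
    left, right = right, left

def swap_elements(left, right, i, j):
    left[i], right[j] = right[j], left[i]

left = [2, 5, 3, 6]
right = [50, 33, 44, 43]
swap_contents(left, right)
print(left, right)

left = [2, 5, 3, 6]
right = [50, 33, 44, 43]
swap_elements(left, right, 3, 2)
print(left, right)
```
[2, 5, 3, 6] [50, 33, 44, 43]
[2, 5, 3, 44] [50, 33, 6, 43]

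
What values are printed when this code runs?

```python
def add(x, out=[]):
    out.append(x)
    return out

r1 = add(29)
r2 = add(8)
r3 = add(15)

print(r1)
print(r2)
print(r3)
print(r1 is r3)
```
[29, 8, 15]
[29, 8, 15]
[29, 8, 15]
True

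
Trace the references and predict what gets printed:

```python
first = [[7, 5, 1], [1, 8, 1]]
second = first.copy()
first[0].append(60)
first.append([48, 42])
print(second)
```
[[7, 5, 1, 60], [1, 8, 1]]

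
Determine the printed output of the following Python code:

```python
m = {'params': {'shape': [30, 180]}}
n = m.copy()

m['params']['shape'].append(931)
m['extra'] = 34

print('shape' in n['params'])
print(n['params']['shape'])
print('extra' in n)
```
True
[30, 180, 931]
False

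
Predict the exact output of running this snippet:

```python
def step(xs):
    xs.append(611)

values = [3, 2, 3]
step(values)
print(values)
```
[3, 2, 3, 611]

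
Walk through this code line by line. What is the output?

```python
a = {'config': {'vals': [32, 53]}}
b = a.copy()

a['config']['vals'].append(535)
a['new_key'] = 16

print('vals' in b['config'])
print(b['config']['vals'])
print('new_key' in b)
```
True
[32, 53, 535]
False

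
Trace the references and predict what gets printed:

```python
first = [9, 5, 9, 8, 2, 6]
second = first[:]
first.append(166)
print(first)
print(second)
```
[9, 5, 9, 8, 2, 6, 166]
[9, 5, 9, 8, 2, 6]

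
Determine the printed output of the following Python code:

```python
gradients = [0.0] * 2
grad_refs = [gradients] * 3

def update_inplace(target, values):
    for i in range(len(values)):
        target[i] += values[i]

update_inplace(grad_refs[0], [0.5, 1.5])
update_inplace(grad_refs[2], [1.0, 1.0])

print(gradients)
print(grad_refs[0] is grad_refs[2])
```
[1.5, 2.5]
True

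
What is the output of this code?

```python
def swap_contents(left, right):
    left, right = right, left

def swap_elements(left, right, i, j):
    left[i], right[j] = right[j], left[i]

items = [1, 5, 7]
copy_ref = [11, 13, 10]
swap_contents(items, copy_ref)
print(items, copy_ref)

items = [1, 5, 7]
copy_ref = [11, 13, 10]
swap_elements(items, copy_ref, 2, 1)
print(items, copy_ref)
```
[1, 5, 7] [11, 13, 10]
[1, 5, 13] [11, 7, 10]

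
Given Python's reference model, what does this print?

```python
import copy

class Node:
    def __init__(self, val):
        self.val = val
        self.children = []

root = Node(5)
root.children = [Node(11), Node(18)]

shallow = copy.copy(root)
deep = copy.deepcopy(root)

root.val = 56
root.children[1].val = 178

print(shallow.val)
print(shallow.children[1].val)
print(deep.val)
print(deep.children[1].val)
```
5
178
5
18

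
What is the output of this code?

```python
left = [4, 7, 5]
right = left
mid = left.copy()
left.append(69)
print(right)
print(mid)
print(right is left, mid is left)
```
[4, 7, 5, 69]
[4, 7, 5]
True False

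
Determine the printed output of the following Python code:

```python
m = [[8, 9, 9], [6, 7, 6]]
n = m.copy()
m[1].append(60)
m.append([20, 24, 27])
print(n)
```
[[8, 9, 9], [6, 7, 6, 60]]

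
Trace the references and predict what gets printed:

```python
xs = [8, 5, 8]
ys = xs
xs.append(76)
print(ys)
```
[8, 5, 8, 76]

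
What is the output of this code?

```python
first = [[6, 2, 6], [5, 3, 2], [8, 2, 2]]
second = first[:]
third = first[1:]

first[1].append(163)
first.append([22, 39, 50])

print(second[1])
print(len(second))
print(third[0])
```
[5, 3, 2, 163]
3
[5, 3, 2, 163]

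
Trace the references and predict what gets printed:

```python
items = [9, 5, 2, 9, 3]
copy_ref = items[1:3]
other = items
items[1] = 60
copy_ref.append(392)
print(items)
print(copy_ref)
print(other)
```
[9, 60, 2, 9, 3]
[5, 2, 392]
[9, 60, 2, 9, 3]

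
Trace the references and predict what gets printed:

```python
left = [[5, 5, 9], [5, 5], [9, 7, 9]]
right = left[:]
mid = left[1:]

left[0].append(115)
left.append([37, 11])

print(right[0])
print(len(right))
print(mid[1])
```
[5, 5, 9, 115]
3
[9, 7, 9]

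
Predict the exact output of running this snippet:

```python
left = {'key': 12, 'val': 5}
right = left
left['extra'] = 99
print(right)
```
{'key': 12, 'val': 5, 'extra': 99}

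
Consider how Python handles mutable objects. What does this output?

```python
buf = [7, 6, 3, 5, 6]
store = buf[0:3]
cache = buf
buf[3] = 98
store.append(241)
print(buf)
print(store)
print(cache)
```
[7, 6, 3, 98, 6]
[7, 6, 3, 241]
[7, 6, 3, 98, 6]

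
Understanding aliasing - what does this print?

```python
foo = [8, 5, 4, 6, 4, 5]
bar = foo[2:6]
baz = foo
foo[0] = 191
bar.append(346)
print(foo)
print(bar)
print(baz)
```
[191, 5, 4, 6, 4, 5]
[4, 6, 4, 5, 346]
[191, 5, 4, 6, 4, 5]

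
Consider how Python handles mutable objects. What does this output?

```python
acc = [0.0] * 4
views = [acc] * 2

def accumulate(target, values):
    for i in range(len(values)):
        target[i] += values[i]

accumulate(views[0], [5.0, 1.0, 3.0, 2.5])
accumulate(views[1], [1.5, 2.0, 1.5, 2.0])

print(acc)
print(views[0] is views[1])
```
[6.5, 3.0, 4.5, 4.5]
True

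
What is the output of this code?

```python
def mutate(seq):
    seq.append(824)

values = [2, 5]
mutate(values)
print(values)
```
[2, 5, 824]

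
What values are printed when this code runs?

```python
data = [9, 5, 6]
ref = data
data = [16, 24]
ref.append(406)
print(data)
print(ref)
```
[16, 24]
[9, 5, 6, 406]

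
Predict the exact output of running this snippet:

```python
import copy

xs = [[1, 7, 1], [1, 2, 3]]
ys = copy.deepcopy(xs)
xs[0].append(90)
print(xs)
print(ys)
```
[[1, 7, 1, 90], [1, 2, 3]]
[[1, 7, 1], [1, 2, 3]]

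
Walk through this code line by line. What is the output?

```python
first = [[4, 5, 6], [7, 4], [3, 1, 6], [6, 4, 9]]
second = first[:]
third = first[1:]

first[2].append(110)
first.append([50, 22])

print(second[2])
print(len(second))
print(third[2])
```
[3, 1, 6, 110]
4
[6, 4, 9]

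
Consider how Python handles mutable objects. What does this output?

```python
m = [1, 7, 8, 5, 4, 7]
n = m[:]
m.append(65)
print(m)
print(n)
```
[1, 7, 8, 5, 4, 7, 65]
[1, 7, 8, 5, 4, 7]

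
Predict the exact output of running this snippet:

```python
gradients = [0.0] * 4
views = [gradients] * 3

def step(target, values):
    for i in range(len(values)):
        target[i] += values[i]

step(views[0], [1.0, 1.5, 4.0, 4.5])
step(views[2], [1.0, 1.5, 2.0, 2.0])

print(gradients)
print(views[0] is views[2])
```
[2.0, 3.0, 6.0, 6.5]
True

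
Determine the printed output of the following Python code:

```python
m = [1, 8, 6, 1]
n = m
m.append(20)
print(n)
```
[1, 8, 6, 1, 20]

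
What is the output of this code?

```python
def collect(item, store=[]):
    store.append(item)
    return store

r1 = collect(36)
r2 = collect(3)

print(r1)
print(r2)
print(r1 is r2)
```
[36, 3]
[36, 3]
True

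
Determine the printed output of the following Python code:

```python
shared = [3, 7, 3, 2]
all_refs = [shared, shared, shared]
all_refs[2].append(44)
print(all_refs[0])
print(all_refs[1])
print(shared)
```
[3, 7, 3, 2, 44]
[3, 7, 3, 2, 44]
[3, 7, 3, 2, 44]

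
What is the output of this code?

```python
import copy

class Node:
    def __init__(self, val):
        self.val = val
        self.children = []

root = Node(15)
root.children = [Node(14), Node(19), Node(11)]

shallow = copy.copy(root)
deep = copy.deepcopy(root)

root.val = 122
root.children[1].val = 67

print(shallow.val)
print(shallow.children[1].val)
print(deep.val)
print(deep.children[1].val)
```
15
67
15
19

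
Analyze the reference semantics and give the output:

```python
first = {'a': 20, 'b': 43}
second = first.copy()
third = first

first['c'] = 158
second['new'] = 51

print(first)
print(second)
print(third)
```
{'a': 20, 'b': 43, 'c': 158}
{'a': 20, 'b': 43, 'new': 51}
{'a': 20, 'b': 43, 'c': 158}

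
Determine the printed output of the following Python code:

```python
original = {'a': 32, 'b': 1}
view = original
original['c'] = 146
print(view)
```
{'a': 32, 'b': 1, 'c': 146}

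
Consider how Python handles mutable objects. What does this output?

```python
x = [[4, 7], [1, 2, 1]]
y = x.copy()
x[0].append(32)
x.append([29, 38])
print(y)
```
[[4, 7, 32], [1, 2, 1]]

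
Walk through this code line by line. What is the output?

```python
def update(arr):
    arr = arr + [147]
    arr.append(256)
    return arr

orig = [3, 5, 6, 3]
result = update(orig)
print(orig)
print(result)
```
[3, 5, 6, 3]
[3, 5, 6, 3, 147, 256]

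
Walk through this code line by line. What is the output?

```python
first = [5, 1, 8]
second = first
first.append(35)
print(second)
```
[5, 1, 8, 35]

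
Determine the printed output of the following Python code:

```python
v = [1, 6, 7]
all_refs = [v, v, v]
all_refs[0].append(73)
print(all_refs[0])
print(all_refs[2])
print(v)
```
[1, 6, 7, 73]
[1, 6, 7, 73]
[1, 6, 7, 73]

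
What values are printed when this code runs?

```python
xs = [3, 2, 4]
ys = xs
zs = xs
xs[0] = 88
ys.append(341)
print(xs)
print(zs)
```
[88, 2, 4, 341]
[88, 2, 4, 341]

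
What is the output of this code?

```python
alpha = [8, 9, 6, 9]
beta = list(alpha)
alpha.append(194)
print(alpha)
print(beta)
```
[8, 9, 6, 9, 194]
[8, 9, 6, 9]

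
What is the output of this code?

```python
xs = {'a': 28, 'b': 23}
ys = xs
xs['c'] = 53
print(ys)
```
{'a': 28, 'b': 23, 'c': 53}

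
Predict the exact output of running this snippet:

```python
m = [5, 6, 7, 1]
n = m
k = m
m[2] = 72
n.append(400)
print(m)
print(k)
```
[5, 6, 72, 1, 400]
[5, 6, 72, 1, 400]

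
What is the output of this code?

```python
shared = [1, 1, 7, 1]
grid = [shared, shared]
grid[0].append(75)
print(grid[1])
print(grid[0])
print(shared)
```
[1, 1, 7, 1, 75]
[1, 1, 7, 1, 75]
[1, 1, 7, 1, 75]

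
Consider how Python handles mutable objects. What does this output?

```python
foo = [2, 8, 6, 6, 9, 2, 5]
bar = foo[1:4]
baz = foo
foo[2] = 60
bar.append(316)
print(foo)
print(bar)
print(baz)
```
[2, 8, 60, 6, 9, 2, 5]
[8, 6, 6, 316]
[2, 8, 60, 6, 9, 2, 5]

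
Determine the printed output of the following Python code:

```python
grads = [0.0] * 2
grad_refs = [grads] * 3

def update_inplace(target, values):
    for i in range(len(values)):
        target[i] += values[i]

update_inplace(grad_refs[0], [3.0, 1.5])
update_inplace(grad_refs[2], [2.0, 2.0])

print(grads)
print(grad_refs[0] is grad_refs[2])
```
[5.0, 3.5]
True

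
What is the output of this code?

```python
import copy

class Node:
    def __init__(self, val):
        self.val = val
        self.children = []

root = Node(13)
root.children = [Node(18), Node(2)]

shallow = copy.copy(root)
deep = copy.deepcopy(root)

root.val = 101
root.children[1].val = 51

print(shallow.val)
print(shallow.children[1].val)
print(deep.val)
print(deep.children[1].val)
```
13
51
13
2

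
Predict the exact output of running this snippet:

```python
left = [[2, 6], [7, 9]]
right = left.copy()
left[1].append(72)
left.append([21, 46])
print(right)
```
[[2, 6], [7, 9, 72]]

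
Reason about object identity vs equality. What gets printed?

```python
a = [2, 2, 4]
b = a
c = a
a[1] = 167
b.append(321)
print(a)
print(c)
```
[2, 167, 4, 321]
[2, 167, 4, 321]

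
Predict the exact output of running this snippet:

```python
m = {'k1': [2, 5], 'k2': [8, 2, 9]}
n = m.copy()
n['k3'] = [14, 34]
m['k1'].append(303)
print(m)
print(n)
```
{'k1': [2, 5, 303], 'k2': [8, 2, 9]}
{'k1': [2, 5, 303], 'k2': [8, 2, 9], 'k3': [14, 34]}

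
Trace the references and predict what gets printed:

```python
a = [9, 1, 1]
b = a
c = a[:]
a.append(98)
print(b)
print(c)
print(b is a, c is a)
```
[9, 1, 1, 98]
[9, 1, 1]
True False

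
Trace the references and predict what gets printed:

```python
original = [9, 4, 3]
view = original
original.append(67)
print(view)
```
[9, 4, 3, 67]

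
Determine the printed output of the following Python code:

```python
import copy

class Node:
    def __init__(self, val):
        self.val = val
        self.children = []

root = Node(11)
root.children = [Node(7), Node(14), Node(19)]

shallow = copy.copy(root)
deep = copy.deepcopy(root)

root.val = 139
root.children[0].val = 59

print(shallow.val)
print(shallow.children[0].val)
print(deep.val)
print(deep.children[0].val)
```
11
59
11
7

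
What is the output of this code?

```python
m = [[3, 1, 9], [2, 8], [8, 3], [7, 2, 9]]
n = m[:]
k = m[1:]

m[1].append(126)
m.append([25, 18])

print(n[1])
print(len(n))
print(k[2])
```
[2, 8, 126]
4
[7, 2, 9]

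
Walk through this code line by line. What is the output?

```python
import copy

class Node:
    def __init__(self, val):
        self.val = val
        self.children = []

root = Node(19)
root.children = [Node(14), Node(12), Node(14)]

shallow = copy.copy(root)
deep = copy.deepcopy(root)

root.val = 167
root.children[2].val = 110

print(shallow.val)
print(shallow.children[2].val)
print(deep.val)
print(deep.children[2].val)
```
19
110
19
14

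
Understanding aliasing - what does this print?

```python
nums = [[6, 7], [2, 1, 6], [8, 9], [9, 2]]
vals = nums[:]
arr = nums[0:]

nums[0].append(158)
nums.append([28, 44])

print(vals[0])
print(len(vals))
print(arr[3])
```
[6, 7, 158]
4
[9, 2]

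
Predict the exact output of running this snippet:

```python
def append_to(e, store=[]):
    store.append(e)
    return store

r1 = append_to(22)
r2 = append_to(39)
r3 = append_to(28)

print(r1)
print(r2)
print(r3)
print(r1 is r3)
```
[22, 39, 28]
[22, 39, 28]
[22, 39, 28]
True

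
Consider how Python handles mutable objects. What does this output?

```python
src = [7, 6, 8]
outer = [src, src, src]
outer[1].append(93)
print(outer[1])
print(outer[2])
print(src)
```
[7, 6, 8, 93]
[7, 6, 8, 93]
[7, 6, 8, 93]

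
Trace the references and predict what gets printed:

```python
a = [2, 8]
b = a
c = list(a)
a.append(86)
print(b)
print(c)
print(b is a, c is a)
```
[2, 8, 86]
[2, 8]
True False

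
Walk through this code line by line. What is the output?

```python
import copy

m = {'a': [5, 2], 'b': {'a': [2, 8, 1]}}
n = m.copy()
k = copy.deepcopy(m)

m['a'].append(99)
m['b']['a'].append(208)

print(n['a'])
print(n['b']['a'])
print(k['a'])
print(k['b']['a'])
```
[5, 2, 99]
[2, 8, 1, 208]
[5, 2]
[2, 8, 1]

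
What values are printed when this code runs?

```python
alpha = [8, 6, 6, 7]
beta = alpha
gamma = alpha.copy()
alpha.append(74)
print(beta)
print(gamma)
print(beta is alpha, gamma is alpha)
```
[8, 6, 6, 7, 74]
[8, 6, 6, 7]
True False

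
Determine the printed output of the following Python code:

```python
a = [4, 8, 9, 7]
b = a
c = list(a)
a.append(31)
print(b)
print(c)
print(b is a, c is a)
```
[4, 8, 9, 7, 31]
[4, 8, 9, 7]
True False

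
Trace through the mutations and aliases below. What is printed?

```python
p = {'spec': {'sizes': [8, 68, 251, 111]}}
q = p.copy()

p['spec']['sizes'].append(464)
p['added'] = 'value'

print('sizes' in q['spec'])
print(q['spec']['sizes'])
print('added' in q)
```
True
[8, 68, 251, 111, 464]
False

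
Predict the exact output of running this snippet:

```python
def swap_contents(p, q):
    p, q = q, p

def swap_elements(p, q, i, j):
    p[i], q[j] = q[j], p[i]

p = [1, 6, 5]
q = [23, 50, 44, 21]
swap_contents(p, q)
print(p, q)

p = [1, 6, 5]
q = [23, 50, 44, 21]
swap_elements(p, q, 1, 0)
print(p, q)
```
[1, 6, 5] [23, 50, 44, 21]
[1, 23, 5] [6, 50, 44, 21]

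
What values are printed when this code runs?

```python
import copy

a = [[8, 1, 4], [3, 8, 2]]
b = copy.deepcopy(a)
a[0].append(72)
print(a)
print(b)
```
[[8, 1, 4, 72], [3, 8, 2]]
[[8, 1, 4], [3, 8, 2]]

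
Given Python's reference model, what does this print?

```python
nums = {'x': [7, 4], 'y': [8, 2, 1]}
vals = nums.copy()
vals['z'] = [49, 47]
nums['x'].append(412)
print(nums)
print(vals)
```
{'x': [7, 4, 412], 'y': [8, 2, 1]}
{'x': [7, 4, 412], 'y': [8, 2, 1], 'z': [49, 47]}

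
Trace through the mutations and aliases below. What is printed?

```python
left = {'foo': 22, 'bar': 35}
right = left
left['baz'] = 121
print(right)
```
{'foo': 22, 'bar': 35, 'baz': 121}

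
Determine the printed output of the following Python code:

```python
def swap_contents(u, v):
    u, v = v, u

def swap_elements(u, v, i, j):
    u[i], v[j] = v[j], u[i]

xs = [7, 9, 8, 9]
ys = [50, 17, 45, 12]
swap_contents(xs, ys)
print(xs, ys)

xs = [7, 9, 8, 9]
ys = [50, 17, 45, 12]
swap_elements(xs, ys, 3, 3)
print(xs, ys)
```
[7, 9, 8, 9] [50, 17, 45, 12]
[7, 9, 8, 12] [50, 17, 45, 9]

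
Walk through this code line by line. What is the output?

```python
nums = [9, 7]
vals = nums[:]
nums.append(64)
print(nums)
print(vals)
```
[9, 7, 64]
[9, 7]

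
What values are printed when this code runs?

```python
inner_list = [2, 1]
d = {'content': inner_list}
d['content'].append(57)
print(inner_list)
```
[2, 1, 57]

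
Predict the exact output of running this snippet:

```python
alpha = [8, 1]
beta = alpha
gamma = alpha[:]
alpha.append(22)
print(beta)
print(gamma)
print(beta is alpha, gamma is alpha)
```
[8, 1, 22]
[8, 1]
True False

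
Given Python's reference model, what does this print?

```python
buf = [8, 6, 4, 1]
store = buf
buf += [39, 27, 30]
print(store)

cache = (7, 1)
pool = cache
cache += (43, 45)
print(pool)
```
[8, 6, 4, 1, 39, 27, 30]
(7, 1)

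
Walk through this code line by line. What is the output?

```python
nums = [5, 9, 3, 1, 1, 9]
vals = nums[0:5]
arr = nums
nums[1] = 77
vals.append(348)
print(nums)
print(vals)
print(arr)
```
[5, 77, 3, 1, 1, 9]
[5, 9, 3, 1, 1, 348]
[5, 77, 3, 1, 1, 9]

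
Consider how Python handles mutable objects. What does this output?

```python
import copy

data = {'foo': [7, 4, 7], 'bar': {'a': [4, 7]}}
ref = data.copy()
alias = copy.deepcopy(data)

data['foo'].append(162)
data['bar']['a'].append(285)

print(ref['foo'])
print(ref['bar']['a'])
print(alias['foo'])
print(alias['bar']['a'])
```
[7, 4, 7, 162]
[4, 7, 285]
[7, 4, 7]
[4, 7]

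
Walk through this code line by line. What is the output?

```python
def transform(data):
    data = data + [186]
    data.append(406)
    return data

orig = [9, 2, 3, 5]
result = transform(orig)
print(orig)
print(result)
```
[9, 2, 3, 5]
[9, 2, 3, 5, 186, 406]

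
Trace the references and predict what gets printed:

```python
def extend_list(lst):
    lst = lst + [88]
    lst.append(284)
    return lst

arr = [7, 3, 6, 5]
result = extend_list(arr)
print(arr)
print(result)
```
[7, 3, 6, 5]
[7, 3, 6, 5, 88, 284]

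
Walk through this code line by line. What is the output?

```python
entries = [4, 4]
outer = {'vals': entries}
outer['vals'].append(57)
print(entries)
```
[4, 4, 57]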